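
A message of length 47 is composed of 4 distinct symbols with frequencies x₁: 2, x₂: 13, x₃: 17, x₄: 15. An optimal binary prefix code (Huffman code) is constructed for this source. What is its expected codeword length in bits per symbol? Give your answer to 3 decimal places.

Probabilities are the counts divided by 47.
Repeatedly combine the two least-probable nodes; the expected code length is the sum of the merged weights.
merge 2/47 + 13/47 → 15/47
merge 15/47 + 15/47 → 30/47
merge 17/47 + 30/47 → 1
L = 15/47 + 30/47 + 1 = 92/47 ≈ 1.957 bits/symbol.

1.957 bits/symbol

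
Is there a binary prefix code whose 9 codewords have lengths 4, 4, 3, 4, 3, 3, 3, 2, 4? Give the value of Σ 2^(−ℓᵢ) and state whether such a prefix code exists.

With common denominator 2^4 = 16: Σ 2^(−ℓᵢ) = 1/16 + 1/16 + 2/16 + 1/16 + 2/16 + 2/16 + 2/16 + 4/16 + 1/16 = 16/16 = 1.
Kraft's inequality requires Σ ≤ 1; here Σ = 1 ≤ 1, so such a prefix code exists.

1; yes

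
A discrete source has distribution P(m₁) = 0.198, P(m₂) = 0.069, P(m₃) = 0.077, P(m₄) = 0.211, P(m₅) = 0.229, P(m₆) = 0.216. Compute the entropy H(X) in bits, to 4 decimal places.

H = −Σ pᵢ log₂ pᵢ.
−0.198·log₂(0.198) = 0.4626
−0.069·log₂(0.069) = 0.2662
−0.077·log₂(0.077) = 0.2848
−0.211·log₂(0.211) = 0.4736
−0.229·log₂(0.229) = 0.4870
−0.216·log₂(0.216) = 0.4776
Sum ≈ 2.4518 → 2.4518 bits.

2.4518 bits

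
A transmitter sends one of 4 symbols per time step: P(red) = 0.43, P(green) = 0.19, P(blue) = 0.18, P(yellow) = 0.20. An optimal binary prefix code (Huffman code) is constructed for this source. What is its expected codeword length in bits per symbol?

Repeatedly combine the two least-probable nodes; the expected code length is the sum of the merged weights.
merge 9/50 + 19/100 → 37/100
merge 1/5 + 37/100 → 57/100
merge 43/100 + 57/100 → 1
L = 37/100 + 57/100 + 1 = 97/50 = 1.94 bits/symbol.

1.94 bits/symbol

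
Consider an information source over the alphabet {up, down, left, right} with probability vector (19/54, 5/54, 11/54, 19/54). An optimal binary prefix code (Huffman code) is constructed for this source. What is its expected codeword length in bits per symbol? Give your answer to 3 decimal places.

1.944 bits/symbol

Repeatedly combine the two least-probable nodes; the expected code length is the sum of the merged weights.
merge 5/54 + 11/54 → 8/27
merge 8/27 + 19/54 → 35/54
merge 19/54 + 35/54 → 1
L = 8/27 + 35/54 + 1 = 35/18 ≈ 1.944 bits/symbol.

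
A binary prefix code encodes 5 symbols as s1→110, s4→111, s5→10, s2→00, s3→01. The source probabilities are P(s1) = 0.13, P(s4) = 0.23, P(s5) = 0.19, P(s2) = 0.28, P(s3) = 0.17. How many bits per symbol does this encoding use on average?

L̄ = Σ pᵢ·ℓᵢ = 0.13·3 + 0.23·3 + 0.19·2 + 0.28·2 + 0.17·2 = 2.36 bits/symbol.

2.36 bits/symbol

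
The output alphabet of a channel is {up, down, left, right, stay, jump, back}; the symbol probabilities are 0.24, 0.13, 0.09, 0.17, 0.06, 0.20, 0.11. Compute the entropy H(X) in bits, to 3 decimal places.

2.682 bits

H = −Σ pᵢ log₂ pᵢ.
−0.24·log₂(0.24) = 0.4941
−0.13·log₂(0.13) = 0.3826
−0.09·log₂(0.09) = 0.3127
−0.17·log₂(0.17) = 0.4346
−0.06·log₂(0.06) = 0.2435
−0.20·log₂(0.20) = 0.4644
−0.11·log₂(0.11) = 0.3503
Sum ≈ 2.6822 → 2.682 bits.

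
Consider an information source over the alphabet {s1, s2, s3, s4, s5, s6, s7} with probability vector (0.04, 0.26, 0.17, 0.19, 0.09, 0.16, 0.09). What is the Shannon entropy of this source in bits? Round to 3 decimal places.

2.629 bits

H = −Σ pᵢ log₂ pᵢ.
−0.04·log₂(0.04) = 0.1858
−0.26·log₂(0.26) = 0.5053
−0.17·log₂(0.17) = 0.4346
−0.19·log₂(0.19) = 0.4552
−0.09·log₂(0.09) = 0.3127
−0.16·log₂(0.16) = 0.4230
−0.09·log₂(0.09) = 0.3127
Sum ≈ 2.6292 → 2.629 bits.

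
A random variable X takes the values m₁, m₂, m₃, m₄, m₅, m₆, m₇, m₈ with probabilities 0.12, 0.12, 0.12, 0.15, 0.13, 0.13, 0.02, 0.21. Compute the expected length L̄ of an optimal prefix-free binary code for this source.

Repeatedly combine the two least-probable nodes; the expected code length is the sum of the merged weights.
merge 1/50 + 3/25 → 7/50
merge 3/25 + 3/25 → 6/25
merge 13/100 + 13/100 → 13/50
merge 7/50 + 3/20 → 29/100
merge 21/100 + 6/25 → 9/20
merge 13/50 + 29/100 → 11/20
merge 9/20 + 11/20 → 1
L = 7/50 + 6/25 + 13/50 + 29/100 + 9/20 + 11/20 + 1 = 293/100 = 2.93 bits/symbol.

2.93 bits/symbol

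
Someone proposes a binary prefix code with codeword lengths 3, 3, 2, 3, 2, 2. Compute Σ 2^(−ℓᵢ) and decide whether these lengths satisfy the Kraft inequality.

1.125; no

With common denominator 2^3 = 8: Σ 2^(−ℓᵢ) = 1/8 + 1/8 + 2/8 + 1/8 + 2/8 + 2/8 = 9/8 = 1.125.
Kraft's inequality requires Σ ≤ 1; here Σ = 1.125 > 1, so no such prefix code exists.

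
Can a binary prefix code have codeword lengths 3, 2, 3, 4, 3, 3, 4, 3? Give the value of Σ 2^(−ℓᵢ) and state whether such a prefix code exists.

With common denominator 2^4 = 16: Σ 2^(−ℓᵢ) = 2/16 + 4/16 + 2/16 + 1/16 + 2/16 + 2/16 + 1/16 + 2/16 = 16/16 = 1.
Kraft's inequality requires Σ ≤ 1; here Σ = 1 ≤ 1, so such a prefix code exists.

1; yes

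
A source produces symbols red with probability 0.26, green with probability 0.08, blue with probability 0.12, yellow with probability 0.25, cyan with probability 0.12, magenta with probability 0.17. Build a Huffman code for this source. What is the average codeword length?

Repeatedly combine the two least-probable nodes; the expected code length is the sum of the merged weights.
merge 2/25 + 3/25 → 1/5
merge 3/25 + 17/100 → 29/100
merge 1/5 + 1/4 → 9/20
merge 13/50 + 29/100 → 11/20
merge 9/20 + 11/20 → 1
L = 1/5 + 29/100 + 9/20 + 11/20 + 1 = 249/100 = 2.49 bits/symbol.

2.49 bits/symbol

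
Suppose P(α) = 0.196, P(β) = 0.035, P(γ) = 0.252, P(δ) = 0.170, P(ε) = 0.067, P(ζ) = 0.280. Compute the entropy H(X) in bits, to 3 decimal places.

H = −Σ pᵢ log₂ pᵢ.
−0.196·log₂(0.196) = 0.4608
−0.035·log₂(0.035) = 0.1693
−0.252·log₂(0.252) = 0.5011
−0.170·log₂(0.170) = 0.4346
−0.067·log₂(0.067) = 0.2613
−0.280·log₂(0.280) = 0.5142
Sum ≈ 2.3413 → 2.341 bits.

2.341 bits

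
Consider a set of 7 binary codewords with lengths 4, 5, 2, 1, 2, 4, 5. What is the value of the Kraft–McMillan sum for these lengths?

With common denominator 2^5 = 32: Σ 2^(−ℓᵢ) = 2/32 + 1/32 + 8/32 + 16/32 + 8/32 + 2/32 + 1/32 = 38/32 = 1.1875.

1.1875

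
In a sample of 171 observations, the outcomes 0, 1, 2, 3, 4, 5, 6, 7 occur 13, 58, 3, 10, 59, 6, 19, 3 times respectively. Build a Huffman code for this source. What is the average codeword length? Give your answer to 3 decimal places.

Probabilities are the counts divided by 171.
Repeatedly combine the two least-probable nodes; the expected code length is the sum of the merged weights.
merge 1/57 + 1/57 → 2/57
merge 2/57 + 2/57 → 4/57
merge 10/171 + 4/57 → 22/171
merge 13/171 + 1/9 → 32/171
merge 22/171 + 32/171 → 6/19
merge 6/19 + 58/171 → 112/171
merge 59/171 + 112/171 → 1
L = 2/57 + 4/57 + 22/171 + 32/171 + 6/19 + 112/171 + 1 = 409/171 ≈ 2.392 bits/symbol.

2.392 bits/symbol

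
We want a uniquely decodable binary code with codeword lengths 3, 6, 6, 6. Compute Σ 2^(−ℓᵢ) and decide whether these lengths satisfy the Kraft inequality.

With common denominator 2^6 = 64: Σ 2^(−ℓᵢ) = 8/64 + 1/64 + 1/64 + 1/64 = 11/64 = 0.171875.
Kraft's inequality requires Σ ≤ 1; here Σ = 0.171875 ≤ 1, so such a prefix code exists.

0.171875; yes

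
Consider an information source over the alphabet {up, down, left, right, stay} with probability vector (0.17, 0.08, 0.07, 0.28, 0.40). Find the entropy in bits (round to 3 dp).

2.038 bits

H = −Σ pᵢ log₂ pᵢ.
−0.17·log₂(0.17) = 0.4346
−0.08·log₂(0.08) = 0.2915
−0.07·log₂(0.07) = 0.2686
−0.28·log₂(0.28) = 0.5142
−0.40·log₂(0.40) = 0.5288
Sum ≈ 2.0376 → 2.038 bits.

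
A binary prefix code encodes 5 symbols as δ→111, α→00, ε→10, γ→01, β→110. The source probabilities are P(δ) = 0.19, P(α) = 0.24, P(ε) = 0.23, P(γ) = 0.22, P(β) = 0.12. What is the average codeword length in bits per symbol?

L̄ = Σ pᵢ·ℓᵢ = 0.19·3 + 0.24·2 + 0.23·2 + 0.22·2 + 0.12·3 = 2.31 bits/symbol.

2.31 bits/symbol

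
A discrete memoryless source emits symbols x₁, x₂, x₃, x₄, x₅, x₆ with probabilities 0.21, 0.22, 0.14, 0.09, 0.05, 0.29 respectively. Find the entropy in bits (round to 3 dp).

2.397 bits

H = −Σ pᵢ log₂ pᵢ.
−0.21·log₂(0.21) = 0.4728
−0.22·log₂(0.22) = 0.4806
−0.14·log₂(0.14) = 0.3971
−0.09·log₂(0.09) = 0.3127
−0.05·log₂(0.05) = 0.2161
−0.29·log₂(0.29) = 0.5179
Sum ≈ 2.3972 → 2.397 bits.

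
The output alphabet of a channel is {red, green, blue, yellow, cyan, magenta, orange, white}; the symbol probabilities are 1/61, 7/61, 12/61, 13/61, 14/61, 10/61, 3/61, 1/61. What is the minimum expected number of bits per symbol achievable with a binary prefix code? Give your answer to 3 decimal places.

Repeatedly combine the two least-probable nodes; the expected code length is the sum of the merged weights.
merge 1/61 + 1/61 → 2/61
merge 2/61 + 3/61 → 5/61
merge 5/61 + 7/61 → 12/61
merge 10/61 + 12/61 → 22/61
merge 12/61 + 13/61 → 25/61
merge 14/61 + 22/61 → 36/61
merge 25/61 + 36/61 → 1
L = 2/61 + 5/61 + 12/61 + 22/61 + 25/61 + 36/61 + 1 = 163/61 ≈ 2.672 bits/symbol.

2.672 bits/symbol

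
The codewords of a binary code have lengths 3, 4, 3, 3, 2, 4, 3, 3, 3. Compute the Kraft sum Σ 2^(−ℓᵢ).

With common denominator 2^4 = 16: Σ 2^(−ℓᵢ) = 2/16 + 1/16 + 2/16 + 2/16 + 4/16 + 1/16 + 2/16 + 2/16 + 2/16 = 18/16 = 1.125.

1.125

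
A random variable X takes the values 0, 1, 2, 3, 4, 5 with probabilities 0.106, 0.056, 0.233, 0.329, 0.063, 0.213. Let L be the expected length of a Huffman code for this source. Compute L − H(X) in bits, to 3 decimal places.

Entropy H = −Σ p log₂ p ≈ 2.3199 bits.
Huffman merges: 7/125+63/1000→119/1000; 53/500+119/1000→9/40; 213/1000+9/40→219/500; 233/1000+329/1000→281/500; 219/500+281/500→1. L = 293/125 ≈ 2.3440.
L − H = 2.3440 − 2.3199 = 0.024 bits.

0.024 bits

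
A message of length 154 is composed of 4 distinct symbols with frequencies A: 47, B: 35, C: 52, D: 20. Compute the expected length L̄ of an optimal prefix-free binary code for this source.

2 bits/symbol

Probabilities are the counts divided by 154.
Repeatedly combine the two least-probable nodes; the expected code length is the sum of the merged weights.
merge 10/77 + 5/22 → 5/14
merge 47/154 + 26/77 → 9/14
merge 5/14 + 9/14 → 1
L = 5/14 + 9/14 + 1 = 2 bits/symbol.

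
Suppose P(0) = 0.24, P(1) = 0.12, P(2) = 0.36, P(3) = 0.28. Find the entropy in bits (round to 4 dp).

H = −Σ pᵢ log₂ pᵢ.
−0.24·log₂(0.24) = 0.4941
−0.12·log₂(0.12) = 0.3671
−0.36·log₂(0.36) = 0.5306
−0.28·log₂(0.28) = 0.5142
Sum ≈ 1.9060 → 1.9060 bits.

1.9060 bits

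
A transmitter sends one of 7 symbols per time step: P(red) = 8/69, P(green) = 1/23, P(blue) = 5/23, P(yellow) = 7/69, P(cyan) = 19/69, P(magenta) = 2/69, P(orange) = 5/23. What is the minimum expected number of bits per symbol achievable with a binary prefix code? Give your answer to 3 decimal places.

2.536 bits/symbol

Repeatedly combine the two least-probable nodes; the expected code length is the sum of the merged weights.
merge 2/69 + 1/23 → 5/69
merge 5/69 + 7/69 → 4/23
merge 8/69 + 4/23 → 20/69
merge 5/23 + 5/23 → 10/23
merge 19/69 + 20/69 → 13/23
merge 10/23 + 13/23 → 1
L = 5/69 + 4/23 + 20/69 + 10/23 + 13/23 + 1 = 175/69 ≈ 2.536 bits/symbol.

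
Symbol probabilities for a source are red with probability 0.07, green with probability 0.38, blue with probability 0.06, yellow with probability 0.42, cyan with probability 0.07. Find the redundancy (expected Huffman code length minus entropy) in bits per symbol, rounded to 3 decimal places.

Entropy H = −Σ p log₂ p ≈ 1.8367 bits.
Huffman merges: 3/50+7/100→13/100; 7/100+13/100→1/5; 1/5+19/50→29/50; 21/50+29/50→1. L = 191/100 ≈ 1.9100.
L − H = 1.9100 − 1.8367 = 0.073 bits.

0.073 bits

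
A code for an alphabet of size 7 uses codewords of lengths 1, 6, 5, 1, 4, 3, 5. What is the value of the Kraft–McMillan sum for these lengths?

With common denominator 2^6 = 64: Σ 2^(−ℓᵢ) = 32/64 + 1/64 + 2/64 + 32/64 + 4/64 + 8/64 + 2/64 = 81/64 = 1.265625.

1.265625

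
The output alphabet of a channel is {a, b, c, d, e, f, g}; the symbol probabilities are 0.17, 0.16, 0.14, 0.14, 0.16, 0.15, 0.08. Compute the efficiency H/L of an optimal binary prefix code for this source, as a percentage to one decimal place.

Entropy H = −Σ p log₂ p ≈ 2.7769 bits.
Huffman merges: 2/25+7/50→11/50; 7/50+3/20→29/100; 4/25+4/25→8/25; 17/100+11/50→39/100; 29/100+8/25→61/100; 39/100+61/100→1. L = 283/100 ≈ 2.8300.
Efficiency = H/L = 2.7769/2.8300 = 98.1%.

98.1%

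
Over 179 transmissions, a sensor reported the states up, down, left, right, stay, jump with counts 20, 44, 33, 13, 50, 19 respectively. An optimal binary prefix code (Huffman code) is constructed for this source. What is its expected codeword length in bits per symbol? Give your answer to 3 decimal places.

Probabilities are the counts divided by 179.
Repeatedly combine the two least-probable nodes; the expected code length is the sum of the merged weights.
merge 13/179 + 19/179 → 32/179
merge 20/179 + 32/179 → 52/179
merge 33/179 + 44/179 → 77/179
merge 50/179 + 52/179 → 102/179
merge 77/179 + 102/179 → 1
L = 32/179 + 52/179 + 77/179 + 102/179 + 1 = 442/179 ≈ 2.469 bits/symbol.

2.469 bits/symbol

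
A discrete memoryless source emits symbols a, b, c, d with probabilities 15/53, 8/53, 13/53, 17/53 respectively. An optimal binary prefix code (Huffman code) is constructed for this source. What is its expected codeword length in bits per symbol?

Repeatedly combine the two least-probable nodes; the expected code length is the sum of the merged weights.
merge 8/53 + 13/53 → 21/53
merge 15/53 + 17/53 → 32/53
merge 21/53 + 32/53 → 1
L = 21/53 + 32/53 + 1 = 2 bits/symbol.

2 bits/symbol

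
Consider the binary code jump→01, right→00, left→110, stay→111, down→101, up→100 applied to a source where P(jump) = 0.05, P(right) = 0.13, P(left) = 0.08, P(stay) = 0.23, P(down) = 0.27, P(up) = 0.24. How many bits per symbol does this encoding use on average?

L̄ = Σ pᵢ·ℓᵢ = 0.05·2 + 0.13·2 + 0.08·3 + 0.23·3 + 0.27·3 + 0.24·3 = 2.82 bits/symbol.

2.82 bits/symbol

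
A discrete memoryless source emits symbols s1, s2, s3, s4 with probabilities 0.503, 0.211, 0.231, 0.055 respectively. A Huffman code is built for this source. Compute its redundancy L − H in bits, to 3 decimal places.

Entropy H = −Σ p log₂ p ≈ 1.6908 bits.
Huffman merges: 11/200+211/1000→133/500; 231/1000+133/500→497/1000; 497/1000+503/1000→1. L = 1763/1000 ≈ 1.7630.
L − H = 1.7630 − 1.6908 = 0.072 bits.

0.072 bits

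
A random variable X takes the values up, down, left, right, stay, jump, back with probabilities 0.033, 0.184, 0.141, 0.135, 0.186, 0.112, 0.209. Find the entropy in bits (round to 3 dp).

2.677 bits

H = −Σ pᵢ log₂ pᵢ.
−0.033·log₂(0.033) = 0.1624
−0.184·log₂(0.184) = 0.4494
−0.141·log₂(0.141) = 0.3985
−0.135·log₂(0.135) = 0.3900
−0.186·log₂(0.186) = 0.4514
−0.112·log₂(0.112) = 0.3537
−0.209·log₂(0.209) = 0.4720
Sum ≈ 2.6774 → 2.677 bits.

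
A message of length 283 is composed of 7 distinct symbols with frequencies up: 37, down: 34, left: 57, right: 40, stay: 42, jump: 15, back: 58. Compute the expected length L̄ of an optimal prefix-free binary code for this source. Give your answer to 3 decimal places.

Probabilities are the counts divided by 283.
Repeatedly combine the two least-probable nodes; the expected code length is the sum of the merged weights.
merge 15/283 + 34/283 → 49/283
merge 37/283 + 40/283 → 77/283
merge 42/283 + 49/283 → 91/283
merge 57/283 + 58/283 → 115/283
merge 77/283 + 91/283 → 168/283
merge 115/283 + 168/283 → 1
L = 49/283 + 77/283 + 91/283 + 115/283 + 168/283 + 1 = 783/283 ≈ 2.767 bits/symbol.

2.767 bits/symbol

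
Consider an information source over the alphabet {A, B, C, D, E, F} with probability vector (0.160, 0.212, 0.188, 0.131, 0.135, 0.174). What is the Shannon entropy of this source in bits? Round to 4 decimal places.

2.5639 bits

H = −Σ pᵢ log₂ pᵢ.
−0.160·log₂(0.160) = 0.4230
−0.212·log₂(0.212) = 0.4744
−0.188·log₂(0.188) = 0.4533
−0.131·log₂(0.131) = 0.3841
−0.135·log₂(0.135) = 0.3900
−0.174·log₂(0.174) = 0.4390
Sum ≈ 2.5639 → 2.5639 bits.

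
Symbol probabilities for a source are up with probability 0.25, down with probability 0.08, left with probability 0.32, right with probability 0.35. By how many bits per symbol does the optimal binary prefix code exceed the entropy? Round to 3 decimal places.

0.132 bits

Entropy H = −Σ p log₂ p ≈ 1.8476 bits.
Huffman merges: 2/25+1/4→33/100; 8/25+33/100→13/20; 7/20+13/20→1. L = 99/50 ≈ 1.9800.
L − H = 1.9800 − 1.8476 = 0.132 bits.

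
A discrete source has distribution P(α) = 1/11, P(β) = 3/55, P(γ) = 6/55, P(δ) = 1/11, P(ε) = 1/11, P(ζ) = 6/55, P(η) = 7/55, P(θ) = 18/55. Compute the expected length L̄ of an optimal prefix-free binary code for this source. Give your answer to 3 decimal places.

2.818 bits/symbol

Repeatedly combine the two least-probable nodes; the expected code length is the sum of the merged weights.
merge 3/55 + 1/11 → 8/55
merge 1/11 + 1/11 → 2/11
merge 6/55 + 6/55 → 12/55
merge 7/55 + 8/55 → 3/11
merge 2/11 + 12/55 → 2/5
merge 3/11 + 18/55 → 3/5
merge 2/5 + 3/5 → 1
L = 8/55 + 2/11 + 12/55 + 3/11 + 2/5 + 3/5 + 1 = 31/11 ≈ 2.818 bits/symbol.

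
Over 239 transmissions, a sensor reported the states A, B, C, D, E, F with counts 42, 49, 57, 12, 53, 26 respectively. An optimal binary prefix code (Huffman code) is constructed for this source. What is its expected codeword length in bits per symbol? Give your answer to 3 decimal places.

Probabilities are the counts divided by 239.
Repeatedly combine the two least-probable nodes; the expected code length is the sum of the merged weights.
merge 12/239 + 26/239 → 38/239
merge 38/239 + 42/239 → 80/239
merge 49/239 + 53/239 → 102/239
merge 57/239 + 80/239 → 137/239
merge 102/239 + 137/239 → 1
L = 38/239 + 80/239 + 102/239 + 137/239 + 1 = 596/239 ≈ 2.494 bits/symbol.

2.494 bits/symbol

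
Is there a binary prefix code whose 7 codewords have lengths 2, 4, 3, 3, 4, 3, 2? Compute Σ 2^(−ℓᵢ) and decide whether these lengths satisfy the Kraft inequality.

With common denominator 2^4 = 16: Σ 2^(−ℓᵢ) = 4/16 + 1/16 + 2/16 + 2/16 + 1/16 + 2/16 + 4/16 = 16/16 = 1.
Kraft's inequality requires Σ ≤ 1; here Σ = 1 ≤ 1, so such a prefix code exists.

1; yes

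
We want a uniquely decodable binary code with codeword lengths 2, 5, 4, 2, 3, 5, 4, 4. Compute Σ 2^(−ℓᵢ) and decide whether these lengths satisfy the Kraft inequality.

0.875; yes

With common denominator 2^5 = 32: Σ 2^(−ℓᵢ) = 8/32 + 1/32 + 2/32 + 8/32 + 4/32 + 1/32 + 2/32 + 2/32 = 28/32 = 0.875.
Kraft's inequality requires Σ ≤ 1; here Σ = 0.875 ≤ 1, so such a prefix code exists.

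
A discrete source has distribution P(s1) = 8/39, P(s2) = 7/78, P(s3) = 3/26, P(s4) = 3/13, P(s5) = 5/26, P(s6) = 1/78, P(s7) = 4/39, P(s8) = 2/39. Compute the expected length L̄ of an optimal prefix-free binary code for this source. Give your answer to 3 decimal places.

Repeatedly combine the two least-probable nodes; the expected code length is the sum of the merged weights.
merge 1/78 + 2/39 → 5/78
merge 5/78 + 7/78 → 2/13
merge 4/39 + 3/26 → 17/78
merge 2/13 + 5/26 → 9/26
merge 8/39 + 17/78 → 11/26
merge 3/13 + 9/26 → 15/26
merge 11/26 + 15/26 → 1
L = 5/78 + 2/13 + 17/78 + 9/26 + 11/26 + 15/26 + 1 = 217/78 ≈ 2.782 bits/symbol.

2.782 bits/symbol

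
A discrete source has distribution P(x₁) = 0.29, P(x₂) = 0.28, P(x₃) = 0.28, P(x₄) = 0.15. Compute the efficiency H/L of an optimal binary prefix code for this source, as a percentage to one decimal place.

Entropy H = −Σ p log₂ p ≈ 1.9569 bits.
Huffman merges: 3/20+7/25→43/100; 7/25+29/100→57/100; 43/100+57/100→1. L = 2 ≈ 2.0000.
Efficiency = H/L = 1.9569/2.0000 = 97.8%.

97.8%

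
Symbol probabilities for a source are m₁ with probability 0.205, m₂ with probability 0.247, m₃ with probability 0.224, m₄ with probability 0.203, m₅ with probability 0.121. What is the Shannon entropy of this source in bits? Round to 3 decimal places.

2.286 bits

H = −Σ pᵢ log₂ pᵢ.
−0.205·log₂(0.205) = 0.4687
−0.247·log₂(0.247) = 0.4983
−0.224·log₂(0.224) = 0.4835
−0.203·log₂(0.203) = 0.4670
−0.121·log₂(0.121) = 0.3687
Sum ≈ 2.2862 → 2.286 bits.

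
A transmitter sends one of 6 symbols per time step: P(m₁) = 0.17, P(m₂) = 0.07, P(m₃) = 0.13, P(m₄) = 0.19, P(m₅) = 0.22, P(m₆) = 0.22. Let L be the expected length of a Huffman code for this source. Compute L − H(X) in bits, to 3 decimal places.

Entropy H = −Σ p log₂ p ≈ 2.5022 bits.
Huffman merges: 7/100+13/100→1/5; 17/100+19/100→9/25; 1/5+11/50→21/50; 11/50+9/25→29/50; 21/50+29/50→1. L = 64/25 ≈ 2.5600.
L − H = 2.5600 − 2.5022 = 0.058 bits.

0.058 bits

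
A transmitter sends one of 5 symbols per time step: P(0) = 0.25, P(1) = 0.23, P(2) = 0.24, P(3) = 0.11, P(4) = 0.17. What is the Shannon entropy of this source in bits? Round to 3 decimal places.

2.267 bits

H = −Σ pᵢ log₂ pᵢ.
−0.25·log₂(0.25) = 0.5000
−0.23·log₂(0.23) = 0.4877
−0.24·log₂(0.24) = 0.4941
−0.11·log₂(0.11) = 0.3503
−0.17·log₂(0.17) = 0.4346
Sum ≈ 2.2667 → 2.267 bits.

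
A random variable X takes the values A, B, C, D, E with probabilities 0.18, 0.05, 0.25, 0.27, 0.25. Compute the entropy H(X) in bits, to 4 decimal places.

H = −Σ pᵢ log₂ pᵢ.
−0.18·log₂(0.18) = 0.4453
−0.05·log₂(0.05) = 0.2161
−0.25·log₂(0.25) = 0.5000
−0.27·log₂(0.27) = 0.5100
−0.25·log₂(0.25) = 0.5000
Sum ≈ 2.1714 → 2.1714 bits.

2.1714 bits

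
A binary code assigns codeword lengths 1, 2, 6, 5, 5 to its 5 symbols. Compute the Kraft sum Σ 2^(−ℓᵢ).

0.828125

With common denominator 2^6 = 64: Σ 2^(−ℓᵢ) = 32/64 + 16/64 + 1/64 + 2/64 + 2/64 = 53/64 = 0.828125.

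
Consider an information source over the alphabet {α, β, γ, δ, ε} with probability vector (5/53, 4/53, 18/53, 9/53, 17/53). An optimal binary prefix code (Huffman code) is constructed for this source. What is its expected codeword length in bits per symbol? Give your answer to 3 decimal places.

2.170 bits/symbol

Repeatedly combine the two least-probable nodes; the expected code length is the sum of the merged weights.
merge 4/53 + 5/53 → 9/53
merge 9/53 + 9/53 → 18/53
merge 17/53 + 18/53 → 35/53
merge 18/53 + 35/53 → 1
L = 9/53 + 18/53 + 35/53 + 1 = 115/53 ≈ 2.170 bits/symbol.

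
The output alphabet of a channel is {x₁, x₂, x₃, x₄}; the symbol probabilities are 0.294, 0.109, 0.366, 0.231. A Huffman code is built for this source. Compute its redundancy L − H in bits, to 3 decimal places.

Entropy H = −Σ p log₂ p ≈ 1.8868 bits.
Huffman merges: 109/1000+231/1000→17/50; 147/500+17/50→317/500; 183/500+317/500→1. L = 987/500 ≈ 1.9740.
L − H = 1.9740 − 1.8868 = 0.087 bits.

0.087 bits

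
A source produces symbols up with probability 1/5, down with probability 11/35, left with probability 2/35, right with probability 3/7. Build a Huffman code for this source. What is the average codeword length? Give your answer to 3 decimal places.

Repeatedly combine the two least-probable nodes; the expected code length is the sum of the merged weights.
merge 2/35 + 1/5 → 9/35
merge 9/35 + 11/35 → 4/7
merge 3/7 + 4/7 → 1
L = 9/35 + 4/7 + 1 = 64/35 ≈ 1.829 bits/symbol.

1.829 bits/symbol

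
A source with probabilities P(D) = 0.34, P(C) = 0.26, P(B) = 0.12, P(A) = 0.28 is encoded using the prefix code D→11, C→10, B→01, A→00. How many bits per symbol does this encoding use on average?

2 bits/symbol

L̄ = Σ pᵢ·ℓᵢ = 0.34·2 + 0.26·2 + 0.12·2 + 0.28·2 = 2 bits/symbol.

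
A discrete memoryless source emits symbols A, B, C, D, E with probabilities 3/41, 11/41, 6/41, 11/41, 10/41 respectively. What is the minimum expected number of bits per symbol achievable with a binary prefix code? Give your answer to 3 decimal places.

Repeatedly combine the two least-probable nodes; the expected code length is the sum of the merged weights.
merge 3/41 + 6/41 → 9/41
merge 9/41 + 10/41 → 19/41
merge 11/41 + 11/41 → 22/41
merge 19/41 + 22/41 → 1
L = 9/41 + 19/41 + 22/41 + 1 = 91/41 ≈ 2.220 bits/symbol.

2.220 bits/symbol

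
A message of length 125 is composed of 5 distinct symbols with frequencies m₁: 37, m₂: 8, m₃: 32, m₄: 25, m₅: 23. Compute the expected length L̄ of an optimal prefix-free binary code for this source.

2.248 bits/symbol

Probabilities are the counts divided by 125.
Repeatedly combine the two least-probable nodes; the expected code length is the sum of the merged weights.
merge 8/125 + 23/125 → 31/125
merge 1/5 + 31/125 → 56/125
merge 32/125 + 37/125 → 69/125
merge 56/125 + 69/125 → 1
L = 31/125 + 56/125 + 69/125 + 1 = 281/125 = 2.248 bits/symbol.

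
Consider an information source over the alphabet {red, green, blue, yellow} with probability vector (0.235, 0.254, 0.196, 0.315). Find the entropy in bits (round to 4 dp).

1.9789 bits

H = −Σ pᵢ log₂ pᵢ.
−0.235·log₂(0.235) = 0.4910
−0.254·log₂(0.254) = 0.5022
−0.196·log₂(0.196) = 0.4608
−0.315·log₂(0.315) = 0.5250
Sum ≈ 1.9789 → 1.9789 bits.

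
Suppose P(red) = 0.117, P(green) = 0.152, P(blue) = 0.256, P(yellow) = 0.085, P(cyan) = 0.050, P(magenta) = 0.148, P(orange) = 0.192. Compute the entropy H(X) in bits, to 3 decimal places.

H = −Σ pᵢ log₂ pᵢ.
−0.117·log₂(0.117) = 0.3622
−0.152·log₂(0.152) = 0.4131
−0.256·log₂(0.256) = 0.5032
−0.085·log₂(0.085) = 0.3023
−0.050·log₂(0.050) = 0.2161
−0.148·log₂(0.148) = 0.4079
−0.192·log₂(0.192) = 0.4571
Sum ≈ 2.6620 → 2.662 bits.

2.662 bits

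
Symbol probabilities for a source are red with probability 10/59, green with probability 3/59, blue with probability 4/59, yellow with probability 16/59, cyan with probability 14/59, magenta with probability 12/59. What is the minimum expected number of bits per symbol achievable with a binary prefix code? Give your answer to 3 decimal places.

Repeatedly combine the two least-probable nodes; the expected code length is the sum of the merged weights.
merge 3/59 + 4/59 → 7/59
merge 7/59 + 10/59 → 17/59
merge 12/59 + 14/59 → 26/59
merge 16/59 + 17/59 → 33/59
merge 26/59 + 33/59 → 1
L = 7/59 + 17/59 + 26/59 + 33/59 + 1 = 142/59 ≈ 2.407 bits/symbol.

2.407 bits/symbol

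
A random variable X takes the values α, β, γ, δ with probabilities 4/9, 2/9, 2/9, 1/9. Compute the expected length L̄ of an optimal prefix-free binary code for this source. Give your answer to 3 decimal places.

Repeatedly combine the two least-probable nodes; the expected code length is the sum of the merged weights.
merge 1/9 + 2/9 → 1/3
merge 2/9 + 1/3 → 5/9
merge 4/9 + 5/9 → 1
L = 1/3 + 5/9 + 1 = 17/9 ≈ 1.889 bits/symbol.

1.889 bits/symbol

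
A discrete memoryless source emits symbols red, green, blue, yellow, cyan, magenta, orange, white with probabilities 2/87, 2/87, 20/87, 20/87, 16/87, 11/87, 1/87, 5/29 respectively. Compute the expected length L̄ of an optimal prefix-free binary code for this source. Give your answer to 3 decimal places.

Repeatedly combine the two least-probable nodes; the expected code length is the sum of the merged weights.
merge 1/87 + 2/87 → 1/29
merge 2/87 + 1/29 → 5/87
merge 5/87 + 11/87 → 16/87
merge 5/29 + 16/87 → 31/87
merge 16/87 + 20/87 → 12/29
merge 20/87 + 31/87 → 17/29
merge 12/29 + 17/29 → 1
L = 1/29 + 5/87 + 16/87 + 31/87 + 12/29 + 17/29 + 1 = 229/87 ≈ 2.632 bits/symbol.

2.632 bits/symbol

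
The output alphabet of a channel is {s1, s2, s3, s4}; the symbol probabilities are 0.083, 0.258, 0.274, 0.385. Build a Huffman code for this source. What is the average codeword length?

Repeatedly combine the two least-probable nodes; the expected code length is the sum of the merged weights.
merge 83/1000 + 129/500 → 341/1000
merge 137/500 + 341/1000 → 123/200
merge 77/200 + 123/200 → 1
L = 341/1000 + 123/200 + 1 = 489/250 = 1.956 bits/symbol.

1.956 bits/symbol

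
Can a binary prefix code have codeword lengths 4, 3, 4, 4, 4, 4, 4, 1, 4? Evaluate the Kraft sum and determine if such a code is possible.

1.0625; no

With common denominator 2^4 = 16: Σ 2^(−ℓᵢ) = 1/16 + 2/16 + 1/16 + 1/16 + 1/16 + 1/16 + 1/16 + 8/16 + 1/16 = 17/16 = 1.0625.
Kraft's inequality requires Σ ≤ 1; here Σ = 1.0625 > 1, so no such prefix code exists.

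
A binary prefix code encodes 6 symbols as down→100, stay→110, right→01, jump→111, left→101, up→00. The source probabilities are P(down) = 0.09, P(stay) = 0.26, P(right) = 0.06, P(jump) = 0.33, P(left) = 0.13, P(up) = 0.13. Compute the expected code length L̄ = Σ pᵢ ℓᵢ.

2.81 bits/symbol

L̄ = Σ pᵢ·ℓᵢ = 0.09·3 + 0.26·3 + 0.06·2 + 0.33·3 + 0.13·3 + 0.13·2 = 2.81 bits/symbol.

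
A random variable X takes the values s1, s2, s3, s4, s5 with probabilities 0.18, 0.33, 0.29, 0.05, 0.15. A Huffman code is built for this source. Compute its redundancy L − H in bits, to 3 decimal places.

Entropy H = −Σ p log₂ p ≈ 2.1177 bits.
Huffman merges: 1/20+3/20→1/5; 9/50+1/5→19/50; 29/100+33/100→31/50; 19/50+31/50→1. L = 11/5 ≈ 2.2000.
L − H = 2.2000 − 2.1177 = 0.082 bits.

0.082 bits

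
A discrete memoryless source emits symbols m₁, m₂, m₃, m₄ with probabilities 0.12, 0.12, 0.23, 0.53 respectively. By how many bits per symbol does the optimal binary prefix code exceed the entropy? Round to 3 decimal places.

Entropy H = −Σ p log₂ p ≈ 1.7072 bits.
Huffman merges: 3/25+3/25→6/25; 23/100+6/25→47/100; 47/100+53/100→1. L = 171/100 ≈ 1.7100.
L − H = 1.7100 − 1.7072 = 0.003 bits.

0.003 bits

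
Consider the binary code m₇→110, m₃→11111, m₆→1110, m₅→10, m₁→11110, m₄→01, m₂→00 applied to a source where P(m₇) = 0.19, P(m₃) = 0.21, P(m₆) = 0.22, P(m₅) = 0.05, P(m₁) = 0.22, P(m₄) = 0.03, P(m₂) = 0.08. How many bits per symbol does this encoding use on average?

L̄ = Σ pᵢ·ℓᵢ = 0.19·3 + 0.21·5 + 0.22·4 + 0.05·2 + 0.22·5 + 0.03·2 + 0.08·2 = 3.92 bits/symbol.

3.92 bits/symbol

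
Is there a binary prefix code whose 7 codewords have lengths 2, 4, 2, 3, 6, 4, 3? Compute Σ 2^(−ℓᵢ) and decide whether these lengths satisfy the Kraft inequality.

With common denominator 2^6 = 64: Σ 2^(−ℓᵢ) = 16/64 + 4/64 + 16/64 + 8/64 + 1/64 + 4/64 + 8/64 = 57/64 = 0.890625.
Kraft's inequality requires Σ ≤ 1; here Σ = 0.890625 ≤ 1, so such a prefix code exists.

0.890625; yes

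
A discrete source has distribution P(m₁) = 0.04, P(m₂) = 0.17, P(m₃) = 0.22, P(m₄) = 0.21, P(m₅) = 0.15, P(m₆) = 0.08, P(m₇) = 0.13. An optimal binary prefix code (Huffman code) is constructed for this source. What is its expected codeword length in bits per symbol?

Repeatedly combine the two least-probable nodes; the expected code length is the sum of the merged weights.
merge 1/25 + 2/25 → 3/25
merge 3/25 + 13/100 → 1/4
merge 3/20 + 17/100 → 8/25
merge 21/100 + 11/50 → 43/100
merge 1/4 + 8/25 → 57/100
merge 43/100 + 57/100 → 1
L = 3/25 + 1/4 + 8/25 + 43/100 + 57/100 + 1 = 269/100 = 2.69 bits/symbol.

2.69 bits/symbol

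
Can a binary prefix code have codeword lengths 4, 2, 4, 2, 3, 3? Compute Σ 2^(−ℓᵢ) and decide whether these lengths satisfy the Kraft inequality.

0.875; yes

With common denominator 2^4 = 16: Σ 2^(−ℓᵢ) = 1/16 + 4/16 + 1/16 + 4/16 + 2/16 + 2/16 = 14/16 = 0.875.
Kraft's inequality requires Σ ≤ 1; here Σ = 0.875 ≤ 1, so such a prefix code exists.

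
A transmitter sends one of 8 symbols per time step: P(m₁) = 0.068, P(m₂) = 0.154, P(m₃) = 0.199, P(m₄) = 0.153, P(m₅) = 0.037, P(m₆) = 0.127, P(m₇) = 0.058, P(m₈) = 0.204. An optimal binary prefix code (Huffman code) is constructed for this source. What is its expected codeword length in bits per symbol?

2.855 bits/symbol

Repeatedly combine the two least-probable nodes; the expected code length is the sum of the merged weights.
merge 37/1000 + 29/500 → 19/200
merge 17/250 + 19/200 → 163/1000
merge 127/1000 + 153/1000 → 7/25
merge 77/500 + 163/1000 → 317/1000
merge 199/1000 + 51/250 → 403/1000
merge 7/25 + 317/1000 → 597/1000
merge 403/1000 + 597/1000 → 1
L = 19/200 + 163/1000 + 7/25 + 317/1000 + 403/1000 + 597/1000 + 1 = 571/200 = 2.855 bits/symbol.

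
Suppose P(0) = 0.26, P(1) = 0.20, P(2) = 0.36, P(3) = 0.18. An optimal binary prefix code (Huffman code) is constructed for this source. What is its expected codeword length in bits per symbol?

Repeatedly combine the two least-probable nodes; the expected code length is the sum of the merged weights.
merge 9/50 + 1/5 → 19/50
merge 13/50 + 9/25 → 31/50
merge 19/50 + 31/50 → 1
L = 19/50 + 31/50 + 1 = 2 bits/symbol.

2 bits/symbol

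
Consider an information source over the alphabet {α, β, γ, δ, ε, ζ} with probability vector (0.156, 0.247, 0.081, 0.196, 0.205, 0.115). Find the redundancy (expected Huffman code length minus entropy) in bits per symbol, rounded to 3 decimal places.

0.050 bits

Entropy H = −Σ p log₂ p ≈ 2.4985 bits.
Huffman merges: 81/1000+23/200→49/250; 39/250+49/250→44/125; 49/250+41/200→401/1000; 247/1000+44/125→599/1000; 401/1000+599/1000→1. L = 637/250 ≈ 2.5480.
L − H = 2.5480 − 2.4985 = 0.050 bits.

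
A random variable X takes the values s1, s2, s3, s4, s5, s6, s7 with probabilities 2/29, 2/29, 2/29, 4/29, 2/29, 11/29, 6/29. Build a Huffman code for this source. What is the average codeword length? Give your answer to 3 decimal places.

2.517 bits/symbol

Repeatedly combine the two least-probable nodes; the expected code length is the sum of the merged weights.
merge 2/29 + 2/29 → 4/29
merge 2/29 + 2/29 → 4/29
merge 4/29 + 4/29 → 8/29
merge 4/29 + 6/29 → 10/29
merge 8/29 + 10/29 → 18/29
merge 11/29 + 18/29 → 1
L = 4/29 + 4/29 + 8/29 + 10/29 + 18/29 + 1 = 73/29 ≈ 2.517 bits/symbol.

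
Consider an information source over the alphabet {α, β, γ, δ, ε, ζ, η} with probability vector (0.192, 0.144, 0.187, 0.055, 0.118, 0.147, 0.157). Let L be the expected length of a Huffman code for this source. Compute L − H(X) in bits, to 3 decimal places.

0.062 bits

Entropy H = −Σ p log₂ p ≈ 2.7320 bits.
Huffman merges: 11/200+59/500→173/1000; 18/125+147/1000→291/1000; 157/1000+173/1000→33/100; 187/1000+24/125→379/1000; 291/1000+33/100→621/1000; 379/1000+621/1000→1. L = 1397/500 ≈ 2.7940.
L − H = 2.7940 − 2.7320 = 0.062 bits.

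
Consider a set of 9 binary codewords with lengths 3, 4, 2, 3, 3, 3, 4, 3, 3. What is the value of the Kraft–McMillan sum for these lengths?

With common denominator 2^4 = 16: Σ 2^(−ℓᵢ) = 2/16 + 1/16 + 4/16 + 2/16 + 2/16 + 2/16 + 1/16 + 2/16 + 2/16 = 18/16 = 1.125.

1.125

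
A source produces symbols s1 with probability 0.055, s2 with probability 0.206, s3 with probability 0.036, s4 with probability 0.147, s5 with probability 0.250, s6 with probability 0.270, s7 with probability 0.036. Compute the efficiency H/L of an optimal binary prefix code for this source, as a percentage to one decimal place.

Entropy H = −Σ p log₂ p ≈ 2.4616 bits.
Huffman merges: 9/250+9/250→9/125; 11/200+9/125→127/1000; 127/1000+147/1000→137/500; 103/500+1/4→57/125; 27/100+137/500→68/125; 57/125+68/125→1. L = 2473/1000 ≈ 2.4730.
Efficiency = H/L = 2.4616/2.4730 = 99.5%.

99.5%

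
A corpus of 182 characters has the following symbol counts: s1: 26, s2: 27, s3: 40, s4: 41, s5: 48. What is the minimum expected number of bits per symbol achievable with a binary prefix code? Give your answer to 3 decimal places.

2.291 bits/symbol

Probabilities are the counts divided by 182.
Repeatedly combine the two least-probable nodes; the expected code length is the sum of the merged weights.
merge 1/7 + 27/182 → 53/182
merge 20/91 + 41/182 → 81/182
merge 24/91 + 53/182 → 101/182
merge 81/182 + 101/182 → 1
L = 53/182 + 81/182 + 101/182 + 1 = 417/182 ≈ 2.291 bits/symbol.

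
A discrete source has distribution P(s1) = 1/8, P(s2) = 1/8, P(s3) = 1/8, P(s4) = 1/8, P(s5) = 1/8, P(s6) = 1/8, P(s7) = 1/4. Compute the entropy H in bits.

2.75 bits

Each probability is a power of 1/2, so log₂(1/p) is an integer.
H = Σ p·log₂(1/p) = 1/8·3 + 1/8·3 + 1/8·3 + 1/8·3 + 1/8·3 + 1/8·3 + 1/4·2 = 2.75 bits.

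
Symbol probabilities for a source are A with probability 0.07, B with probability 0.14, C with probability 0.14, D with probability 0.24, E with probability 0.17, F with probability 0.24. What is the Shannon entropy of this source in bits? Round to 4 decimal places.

H = −Σ pᵢ log₂ pᵢ.
−0.07·log₂(0.07) = 0.2686
−0.14·log₂(0.14) = 0.3971
−0.14·log₂(0.14) = 0.3971
−0.24·log₂(0.24) = 0.4941
−0.17·log₂(0.17) = 0.4346
−0.24·log₂(0.24) = 0.4941
Sum ≈ 2.4856 → 2.4856 bits.

2.4856 bits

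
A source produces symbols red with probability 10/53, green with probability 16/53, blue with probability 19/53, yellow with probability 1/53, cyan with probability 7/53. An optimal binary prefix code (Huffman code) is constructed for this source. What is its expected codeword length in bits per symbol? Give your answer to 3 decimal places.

2.132 bits/symbol

Repeatedly combine the two least-probable nodes; the expected code length is the sum of the merged weights.
merge 1/53 + 7/53 → 8/53
merge 8/53 + 10/53 → 18/53
merge 16/53 + 18/53 → 34/53
merge 19/53 + 34/53 → 1
L = 8/53 + 18/53 + 34/53 + 1 = 113/53 ≈ 2.132 bits/symbol.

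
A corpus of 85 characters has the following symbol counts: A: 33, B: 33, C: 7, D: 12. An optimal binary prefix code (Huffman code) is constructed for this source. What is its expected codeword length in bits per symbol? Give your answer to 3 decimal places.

1.835 bits/symbol

Probabilities are the counts divided by 85.
Repeatedly combine the two least-probable nodes; the expected code length is the sum of the merged weights.
merge 7/85 + 12/85 → 19/85
merge 19/85 + 33/85 → 52/85
merge 33/85 + 52/85 → 1
L = 19/85 + 52/85 + 1 = 156/85 ≈ 1.835 bits/symbol.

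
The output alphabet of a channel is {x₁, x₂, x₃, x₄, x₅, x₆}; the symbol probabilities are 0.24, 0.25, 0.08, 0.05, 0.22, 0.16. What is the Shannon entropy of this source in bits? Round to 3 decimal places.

H = −Σ pᵢ log₂ pᵢ.
−0.24·log₂(0.24) = 0.4941
−0.25·log₂(0.25) = 0.5000
−0.08·log₂(0.08) = 0.2915
−0.05·log₂(0.05) = 0.2161
−0.22·log₂(0.22) = 0.4806
−0.16·log₂(0.16) = 0.4230
Sum ≈ 2.4053 → 2.405 bits.

2.405 bits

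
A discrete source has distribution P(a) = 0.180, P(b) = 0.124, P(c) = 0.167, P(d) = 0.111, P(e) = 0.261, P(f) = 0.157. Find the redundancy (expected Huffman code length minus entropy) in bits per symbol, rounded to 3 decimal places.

0.032 bits

Entropy H = −Σ p log₂ p ≈ 2.5271 bits.
Huffman merges: 111/1000+31/250→47/200; 157/1000+167/1000→81/250; 9/50+47/200→83/200; 261/1000+81/250→117/200; 83/200+117/200→1. L = 2559/1000 ≈ 2.5590.
L − H = 2.5590 − 2.5271 = 0.032 bits.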